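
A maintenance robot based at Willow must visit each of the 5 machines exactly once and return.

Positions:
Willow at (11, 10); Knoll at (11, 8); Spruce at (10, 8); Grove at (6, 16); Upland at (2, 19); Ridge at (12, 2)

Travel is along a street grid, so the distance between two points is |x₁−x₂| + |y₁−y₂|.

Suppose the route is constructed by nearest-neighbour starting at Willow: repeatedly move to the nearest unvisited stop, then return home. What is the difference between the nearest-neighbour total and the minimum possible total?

From Willow: Knoll=2, Spruce=3, Ridge=9, Grove=11, Upland=18 → choose Knoll (2).
From Knoll: Spruce=1, Ridge=7, Grove=13, Upland=20 → choose Spruce (1).
From Spruce: Ridge=8, Grove=12, Upland=19 → choose Ridge (8).
From Ridge: Grove=20, Upland=27 → choose Grove (20).
From Grove: Upland=7 → choose Upland (7).
NN route Willow → Knoll → Spruce → Ridge → Grove → Upland → Willow costs 56.
Optimal: Willow → Knoll → Ridge → Spruce → Grove → Upland → Willow costs 54 (by enumerating all 60 distinct tours).
Excess = 56 − 54 = 2.

Excess over optimum: 2.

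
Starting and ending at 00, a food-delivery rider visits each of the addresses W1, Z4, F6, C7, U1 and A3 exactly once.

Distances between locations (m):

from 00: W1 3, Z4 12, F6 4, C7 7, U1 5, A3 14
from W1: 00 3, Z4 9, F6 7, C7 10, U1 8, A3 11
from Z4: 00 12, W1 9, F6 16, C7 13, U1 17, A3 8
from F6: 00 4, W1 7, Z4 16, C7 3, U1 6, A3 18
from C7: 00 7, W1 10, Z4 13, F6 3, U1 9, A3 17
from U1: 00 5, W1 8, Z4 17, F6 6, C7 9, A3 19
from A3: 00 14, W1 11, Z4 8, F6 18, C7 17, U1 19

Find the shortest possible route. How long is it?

With 6 stops there are 6!/2 = 360 distinct round trips (a route and its reverse cost the same).
00→W1→Z4→F6→C7→U1→A3→00: 3+9+16+3+9+19+14 = 73
00→W1→Z4→F6→C7→A3→U1→00: 3+9+16+3+17+19+5 = 72
00→W1→Z4→F6→U1→C7→A3→00: 3+9+16+6+9+17+14 = 74
00→W1→Z4→F6→U1→A3→C7→00: 3+9+16+6+19+17+7 = 77
00→W1→Z4→F6→A3→C7→U1→00: 3+9+16+18+17+9+5 = 77
00→W1→Z4→F6→A3→U1→C7→00: 3+9+16+18+19+9+7 = 81
00→W1→Z4→C7→F6→U1→A3→00: 3+9+13+3+6+19+14 = 67
00→W1→Z4→C7→F6→A3→U1→00: 3+9+13+3+18+19+5 = 70
… (352 more)
00→W1→A3→Z4→C7→F6→U1→00: 3+11+8+13+3+6+5 = 49  ← best
The minimum is 49.
One optimal route: 00 → W1 → A3 → Z4 → C7 → F6 → U1 → 00 (or its reverse).

Minimum total distance: 49 m.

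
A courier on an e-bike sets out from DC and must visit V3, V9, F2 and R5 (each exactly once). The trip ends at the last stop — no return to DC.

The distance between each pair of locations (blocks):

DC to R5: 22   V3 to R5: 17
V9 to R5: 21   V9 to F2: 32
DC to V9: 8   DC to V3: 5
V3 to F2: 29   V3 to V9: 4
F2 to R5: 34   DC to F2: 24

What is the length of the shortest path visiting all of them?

There are 4! = 24 possible orderings.
DC → V3 → V9 → F2 → R5: 5+4+32+34 = 75
DC → V3 → V9 → R5 → F2: 5+4+21+34 = 64
DC → V3 → F2 → V9 → R5: 5+29+32+21 = 87
DC → V3 → F2 → R5 → V9: 5+29+34+21 = 89
DC → V3 → R5 → V9 → F2: 5+17+21+32 = 75
DC → V3 → R5 → F2 → V9: 5+17+34+32 = 88
DC → V9 → V3 → F2 → R5: 8+4+29+34 = 75
DC → V9 → V3 → R5 → F2: 8+4+17+34 = 63
DC → V9 → F2 → V3 → R5: 8+32+29+17 = 86
DC → V9 → F2 → R5 → V3: 8+32+34+17 = 91
DC → V9 → R5 → V3 → F2: 8+21+17+29 = 75
DC → V9 → R5 → F2 → V3: 8+21+34+29 = 92
DC → F2 → V3 → V9 → R5: 24+29+4+21 = 78
DC → F2 → V3 → R5 → V9: 24+29+17+21 = 91
… (10 more)
The minimum is 63.
One shortest path: DC → V9 → V3 → R5 → F2.

Minimum one-way distance = 63 blocks.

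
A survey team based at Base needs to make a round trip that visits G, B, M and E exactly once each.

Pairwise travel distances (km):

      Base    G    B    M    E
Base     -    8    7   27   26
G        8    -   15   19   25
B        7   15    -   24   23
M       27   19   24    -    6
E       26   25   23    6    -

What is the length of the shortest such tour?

63 km — the shortest possible round trip.

With 4 stops there are 4!/2 = 12 distinct round trips (a route and its reverse cost the same).
Base - G - B - M - E - Base: 8+15+24+6+26 = 79
Base - G - B - E - M - Base: 8+15+23+6+27 = 79
Base - G - M - B - E - Base: 8+19+24+23+26 = 100
Base - G - M - E - B - Base: 8+19+6+23+7 = 63
Base - G - E - B - M - Base: 8+25+23+24+27 = 107
Base - G - E - M - B - Base: 8+25+6+24+7 = 70
Base - B - G - M - E - Base: 7+15+19+6+26 = 73
Base - B - G - E - M - Base: 7+15+25+6+27 = 80
Base - B - M - G - E - Base: 7+24+19+25+26 = 101
Base - B - E - G - M - Base: 7+23+25+19+27 = 101
Base - M - G - B - E - Base: 27+19+15+23+26 = 110
Base - M - B - G - E - Base: 27+24+15+25+26 = 117
The minimum is 63.
One optimal route: Base → G → M → E → B → Base (or its reverse).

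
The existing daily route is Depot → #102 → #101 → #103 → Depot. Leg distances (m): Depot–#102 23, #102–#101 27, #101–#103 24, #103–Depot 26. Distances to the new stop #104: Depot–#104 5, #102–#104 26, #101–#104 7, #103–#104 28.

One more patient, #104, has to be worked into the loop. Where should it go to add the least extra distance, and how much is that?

Minimum extra distance: 6 m, inserting #104 between #102 and #101.

Insertion cost between consecutive stops i–j is d(i,#104) + d(#104,j) − d(i,j):
  between Depot and #102: 5 + 26 − 23 = 8
  between #102 and #101: 26 + 7 − 27 = 6
  between #101 and #103: 7 + 28 − 24 = 11
  between #103 and Depot: 28 + 5 − 26 = 7
Cheapest insertion is between #102 and #101, adding 6.
New total = 100 + 6 = 106.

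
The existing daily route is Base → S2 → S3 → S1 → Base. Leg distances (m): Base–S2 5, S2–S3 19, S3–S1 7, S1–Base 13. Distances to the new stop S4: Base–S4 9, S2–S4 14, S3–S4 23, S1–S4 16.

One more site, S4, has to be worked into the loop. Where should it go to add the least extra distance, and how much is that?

Insertion cost between consecutive stops i–j is d(i,S4) + d(S4,j) − d(i,j):
  between Base and S2: 9 + 14 − 5 = 18
  between S2 and S3: 14 + 23 − 19 = 18
  between S3 and S1: 23 + 16 − 7 = 32
  between S1 and Base: 16 + 9 − 13 = 12
Cheapest insertion is between S1 and Base, adding 12.
New total = 44 + 12 = 56.

+12 m — insert S4 between S1 and Base.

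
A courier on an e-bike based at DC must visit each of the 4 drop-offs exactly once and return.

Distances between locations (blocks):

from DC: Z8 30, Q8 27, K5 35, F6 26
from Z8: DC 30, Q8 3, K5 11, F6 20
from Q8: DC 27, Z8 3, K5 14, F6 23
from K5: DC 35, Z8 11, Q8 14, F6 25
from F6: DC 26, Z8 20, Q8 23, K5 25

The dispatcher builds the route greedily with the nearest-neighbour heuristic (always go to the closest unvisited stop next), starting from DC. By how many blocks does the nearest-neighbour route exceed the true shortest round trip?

From DC: F6=26, Q8=27, Z8=30, K5=35 → choose F6 (26).
From F6: Z8=20, Q8=23, K5=25 → choose Z8 (20).
From Z8: Q8=3, K5=11 → choose Q8 (3).
From Q8: K5=14 → choose K5 (14).
NN route DC → F6 → Z8 → Q8 → K5 → DC costs 98.
Optimal: DC → Q8 → Z8 → K5 → F6 → DC costs 92 (by enumerating all 12 distinct tours).
Excess = 98 − 92 = 6.

Excess over optimum: 6 blocks.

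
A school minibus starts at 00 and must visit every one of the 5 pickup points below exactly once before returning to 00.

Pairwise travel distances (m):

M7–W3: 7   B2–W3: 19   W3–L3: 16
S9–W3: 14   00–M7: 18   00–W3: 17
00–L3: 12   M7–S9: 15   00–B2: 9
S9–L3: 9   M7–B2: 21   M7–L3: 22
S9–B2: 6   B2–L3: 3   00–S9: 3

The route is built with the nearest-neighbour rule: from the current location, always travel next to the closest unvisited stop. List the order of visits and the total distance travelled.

Total distance 53 m via the nearest-neighbour route 00 → S9 → B2 → L3 → W3 → M7 → 00.

From 00: distances to unvisited — S9=3, B2=9, L3=12, W3=17, M7=18. Nearest is S9 (3).
From S9: distances to unvisited — B2=6, L3=9, W3=14, M7=15. Nearest is B2 (6).
From B2: distances to unvisited — L3=3, W3=19, M7=21. Nearest is L3 (3).
From L3: distances to unvisited — W3=16, M7=22. Nearest is W3 (16).
From W3: distances to unvisited — M7=7. Nearest is M7 (7).
Return M7→00: 18.
Total = 3 + 6 + 3 + 16 + 7 + 18 = 53.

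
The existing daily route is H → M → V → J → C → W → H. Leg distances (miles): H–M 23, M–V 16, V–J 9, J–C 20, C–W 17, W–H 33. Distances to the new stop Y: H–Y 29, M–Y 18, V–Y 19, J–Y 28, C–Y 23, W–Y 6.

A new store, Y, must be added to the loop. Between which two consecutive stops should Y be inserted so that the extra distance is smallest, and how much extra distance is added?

Insertion cost between consecutive stops i–j is d(i,Y) + d(Y,j) − d(i,j):
  between H and M: 29 + 18 − 23 = 24
  between M and V: 18 + 19 − 16 = 21
  between V and J: 19 + 28 − 9 = 38
  between J and C: 28 + 23 − 20 = 31
  between C and W: 23 + 6 − 17 = 12
  between W and H: 6 + 29 − 33 = 2
Cheapest insertion is between W and H, adding 2.
New total = 118 + 2 = 120.

+2 miles — insert Y between W and H.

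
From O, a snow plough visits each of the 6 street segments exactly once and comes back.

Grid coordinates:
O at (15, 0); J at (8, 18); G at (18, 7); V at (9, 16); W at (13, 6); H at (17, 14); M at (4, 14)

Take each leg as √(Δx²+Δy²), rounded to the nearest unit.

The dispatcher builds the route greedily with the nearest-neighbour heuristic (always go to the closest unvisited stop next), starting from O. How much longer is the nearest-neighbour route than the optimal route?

O: W=6, G=8, H=14, V=17, M=18, J=19 ⇒ W
W: G=5, H=9, V=11, M=12, J=13 ⇒ G
G: H=7, V=13, J=15, M=16 ⇒ H
H: V=8, J=10, M=13 ⇒ V
V: J=2, M=5 ⇒ J
J: M=6 ⇒ M
NN route O → W → G → H → V → J → M → O costs 52.
Optimal: O → G → H → V → J → M → W → O costs 49 (by enumerating all 360 distinct tours).
Excess = 52 − 49 = 3.

3 longer than the optimal tour.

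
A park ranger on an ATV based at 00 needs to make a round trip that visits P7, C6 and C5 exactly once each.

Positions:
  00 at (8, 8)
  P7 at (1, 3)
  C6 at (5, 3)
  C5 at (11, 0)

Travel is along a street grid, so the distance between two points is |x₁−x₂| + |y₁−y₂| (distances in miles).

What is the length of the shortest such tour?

With 3 stops there are 3!/2 = 3 distinct round trips (a route and its reverse cost the same).
00-P7-C6-C5-00: 12+4+9+11 = 36
00-P7-C5-C6-00: 12+13+9+8 = 42
00-C6-P7-C5-00: 8+4+13+11 = 36
The minimum is 36.
One optimal route: 00 → P7 → C6 → C5 → 00 (or its reverse).

Minimum total distance: 36 miles.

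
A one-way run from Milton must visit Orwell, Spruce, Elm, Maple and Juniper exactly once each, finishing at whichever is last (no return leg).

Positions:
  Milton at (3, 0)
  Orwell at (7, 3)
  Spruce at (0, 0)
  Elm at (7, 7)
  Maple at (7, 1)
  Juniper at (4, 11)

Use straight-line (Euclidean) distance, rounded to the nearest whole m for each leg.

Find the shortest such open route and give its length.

21 m — the minimum one-way total.

There are 5! = 120 possible orderings.
Milton→Orwell→Spruce→Elm→Maple→Juniper: 5+8+10+6+10 = 39
Milton→Orwell→Spruce→Elm→Juniper→Maple: 5+8+10+5+10 = 38
Milton→Orwell→Spruce→Maple→Elm→Juniper: 5+8+7+6+5 = 31
Milton→Orwell→Spruce→Maple→Juniper→Elm: 5+8+7+10+5 = 35
Milton→Orwell→Spruce→Juniper→Elm→Maple: 5+8+12+5+6 = 36
Milton→Orwell→Spruce→Juniper→Maple→Elm: 5+8+12+10+6 = 41
Milton→Orwell→Elm→Spruce→Maple→Juniper: 5+4+10+7+10 = 36
Milton→Orwell→Elm→Spruce→Juniper→Maple: 5+4+10+12+10 = 41
Milton→Orwell→Elm→Maple→Spruce→Juniper: 5+4+6+7+12 = 34
Milton→Orwell→Elm→Maple→Juniper→Spruce: 5+4+6+10+12 = 37
Milton→Orwell→Elm→Juniper→Spruce→Maple: 5+4+5+12+7 = 33
Milton→Orwell→Elm→Juniper→Maple→Spruce: 5+4+5+10+7 = 31
Milton→Orwell→Maple→Spruce→Elm→Juniper: 5+2+7+10+5 = 29
Milton→Orwell→Maple→Spruce→Juniper→Elm: 5+2+7+12+5 = 31
… (106 more)
Milton→Spruce→Maple→Orwell→Elm→Juniper: 3+7+2+4+5 = 21  ← best
The minimum is 21.
One shortest path: Milton → Spruce → Maple → Orwell → Elm → Juniper.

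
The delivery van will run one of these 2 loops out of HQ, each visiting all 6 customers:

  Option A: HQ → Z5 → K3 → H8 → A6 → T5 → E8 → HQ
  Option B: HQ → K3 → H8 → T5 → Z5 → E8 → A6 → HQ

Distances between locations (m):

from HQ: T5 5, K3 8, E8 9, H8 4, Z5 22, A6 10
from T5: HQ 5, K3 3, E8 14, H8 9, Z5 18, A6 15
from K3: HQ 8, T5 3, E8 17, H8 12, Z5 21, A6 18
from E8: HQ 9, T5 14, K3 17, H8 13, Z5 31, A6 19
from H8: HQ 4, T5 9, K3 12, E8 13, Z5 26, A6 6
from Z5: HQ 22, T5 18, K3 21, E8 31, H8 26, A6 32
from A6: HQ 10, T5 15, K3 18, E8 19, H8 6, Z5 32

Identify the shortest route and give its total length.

Option A: 22 + 21 + 12 + 6 + 15 + 14 + 9 = 99
Option B: 8 + 12 + 9 + 18 + 31 + 19 + 10 = 107

99 m — Option A is the shortest.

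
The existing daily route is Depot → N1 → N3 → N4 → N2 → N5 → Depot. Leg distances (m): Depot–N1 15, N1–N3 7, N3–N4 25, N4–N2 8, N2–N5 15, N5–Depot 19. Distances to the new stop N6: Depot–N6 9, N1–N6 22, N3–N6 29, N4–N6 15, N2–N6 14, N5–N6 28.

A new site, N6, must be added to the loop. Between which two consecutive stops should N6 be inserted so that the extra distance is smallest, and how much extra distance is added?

Minimum extra distance: 16 m, inserting N6 between Depot and N1.

Insertion cost between consecutive stops i–j is d(i,N6) + d(N6,j) − d(i,j):
  between Depot and N1: 9 + 22 − 15 = 16
  between N1 and N3: 22 + 29 − 7 = 44
  between N3 and N4: 29 + 15 − 25 = 19
  between N4 and N2: 15 + 14 − 8 = 21
  between N2 and N5: 14 + 28 − 15 = 27
  between N5 and Depot: 28 + 9 − 19 = 18
Cheapest insertion is between Depot and N1, adding 16.
New total = 89 + 16 = 105.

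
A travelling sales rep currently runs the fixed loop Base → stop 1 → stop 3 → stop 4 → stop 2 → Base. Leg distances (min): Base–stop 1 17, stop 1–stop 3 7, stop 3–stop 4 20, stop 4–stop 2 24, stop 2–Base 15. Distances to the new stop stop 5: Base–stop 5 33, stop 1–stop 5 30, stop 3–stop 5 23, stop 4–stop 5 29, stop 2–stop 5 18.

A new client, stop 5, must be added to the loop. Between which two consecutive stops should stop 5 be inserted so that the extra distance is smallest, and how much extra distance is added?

Insertion cost between consecutive stops i–j is d(i,stop 5) + d(stop 5,j) − d(i,j):
  between Base and stop 1: 33 + 30 − 17 = 46
  between stop 1 and stop 3: 30 + 23 − 7 = 46
  between stop 3 and stop 4: 23 + 29 − 20 = 32
  between stop 4 and stop 2: 29 + 18 − 24 = 23
  between stop 2 and Base: 18 + 33 − 15 = 36
Cheapest insertion is between stop 4 and stop 2, adding 23.
New total = 83 + 23 = 106.

Adding 23 min by placing stop 5 on the stop 4–stop 2 leg.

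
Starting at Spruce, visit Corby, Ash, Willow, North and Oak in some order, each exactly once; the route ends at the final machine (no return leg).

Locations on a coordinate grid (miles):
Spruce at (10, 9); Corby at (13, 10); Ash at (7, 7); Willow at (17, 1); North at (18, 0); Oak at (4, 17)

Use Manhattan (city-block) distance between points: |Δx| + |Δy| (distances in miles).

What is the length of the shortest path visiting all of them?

There are 5! = 120 possible orderings.
Spruce → Corby → Ash → Willow → North → Oak: 4+9+16+2+31 = 62
Spruce → Corby → Ash → Willow → Oak → North: 4+9+16+29+31 = 89
Spruce → Corby → Ash → North → Willow → Oak: 4+9+18+2+29 = 62
Spruce → Corby → Ash → North → Oak → Willow: 4+9+18+31+29 = 91
Spruce → Corby → Ash → Oak → Willow → North: 4+9+13+29+2 = 57
Spruce → Corby → Ash → Oak → North → Willow: 4+9+13+31+2 = 59
Spruce → Corby → Willow → Ash → North → Oak: 4+13+16+18+31 = 82
Spruce → Corby → Willow → Ash → Oak → North: 4+13+16+13+31 = 77
Spruce → Corby → Willow → North → Ash → Oak: 4+13+2+18+13 = 50
Spruce → Corby → Willow → North → Oak → Ash: 4+13+2+31+13 = 63
Spruce → Corby → Willow → Oak → Ash → North: 4+13+29+13+18 = 77
Spruce → Corby → Willow → Oak → North → Ash: 4+13+29+31+18 = 95
Spruce → Corby → North → Ash → Willow → Oak: 4+15+18+16+29 = 82
Spruce → Corby → North → Ash → Oak → Willow: 4+15+18+13+29 = 79
… (106 more)
Spruce → Ash → Oak → Corby → Willow → North: 5+13+16+13+2 = 49  ← best
The minimum is 49.
One shortest path: Spruce → Ash → Oak → Corby → Willow → North.

Shortest open route: 49 miles.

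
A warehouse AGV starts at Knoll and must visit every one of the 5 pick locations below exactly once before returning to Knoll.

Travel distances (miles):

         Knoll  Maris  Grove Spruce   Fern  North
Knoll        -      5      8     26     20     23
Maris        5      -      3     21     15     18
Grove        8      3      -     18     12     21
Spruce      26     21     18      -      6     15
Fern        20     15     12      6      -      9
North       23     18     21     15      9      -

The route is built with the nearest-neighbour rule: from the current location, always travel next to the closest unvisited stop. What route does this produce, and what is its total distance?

Knoll → [Maris:5 / Grove:8 / Fern:20 / North:23 / Spruce:26] → Maris (5)
Maris → [Grove:3 / Fern:15 / North:18 / Spruce:21] → Grove (3)
Grove → [Fern:12 / Spruce:18 / North:21] → Fern (12)
Fern → [Spruce:6 / North:9] → Spruce (6)
Spruce → [North:15] → North (15)
Return North→Knoll: 23.
Total = 5 + 3 + 12 + 6 + 15 + 23 = 64.

64 miles along Knoll → Maris → Grove → Fern → Spruce → North → Knoll.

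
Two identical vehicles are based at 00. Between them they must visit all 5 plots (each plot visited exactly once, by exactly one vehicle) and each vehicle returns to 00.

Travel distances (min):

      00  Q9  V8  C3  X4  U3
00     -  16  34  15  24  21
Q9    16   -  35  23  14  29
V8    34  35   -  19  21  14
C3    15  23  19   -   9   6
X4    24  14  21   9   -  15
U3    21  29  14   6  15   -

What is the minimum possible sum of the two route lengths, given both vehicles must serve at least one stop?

112 min — the smallest possible combined total.

Try each way of splitting the stops between the two vehicles (each non-empty) and, for each split, find the best tour for each vehicle:
  {Q9} + {V8, C3, X4, U3}: 32 + 80 = 112
  {V8} + {Q9, C3, X4, U3}: 68 + 66 = 134
  {Q9, V8} + {C3, X4, U3}: 85 + 60 = 145
  {C3} + {Q9, V8, X4, U3}: 30 + 86 = 116
  {Q9, C3} + {V8, X4, U3}: 54 + 80 = 134
  {V8, C3} + {Q9, X4, U3}: 68 + 66 = 134
  … (15 splits in total)
Best: vehicle 1 00 → Q9 → 00 = 32; vehicle 2 00 → C3 → X4 → V8 → U3 → 00 = 80; combined 112.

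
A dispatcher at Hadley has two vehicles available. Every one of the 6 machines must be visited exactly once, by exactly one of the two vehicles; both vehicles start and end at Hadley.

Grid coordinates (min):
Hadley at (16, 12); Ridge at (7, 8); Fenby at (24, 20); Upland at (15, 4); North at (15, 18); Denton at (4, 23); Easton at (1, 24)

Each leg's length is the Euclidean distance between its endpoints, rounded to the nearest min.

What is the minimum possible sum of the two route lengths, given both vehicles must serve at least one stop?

There are 2^5 − 1 = 31 ways to divide the 6 stops into two non-empty groups. For each, the best each vehicle can do is its own shortest tour through its group:
  {Ridge} + {Fenby, Upland, North, Denton, Easton}: 20 + 67 = 87
  {Fenby} + {Ridge, Upland, North, Denton, Easton}: 22 + 55 = 77
  {Ridge, Fenby} + {Upland, North, Denton, Easton}: 42 + 53 = 95
  {Upland} + {Ridge, Fenby, North, Denton, Easton}: 16 + 62 = 78
  {Ridge, Upland} + {Fenby, North, Denton, Easton}: 27 + 54 = 81
  {Fenby, Upland} + {Ridge, North, Denton, Easton}: 37 + 48 = 85
  … (31 splits in total)
Best: vehicle 1 Hadley → Fenby → Hadley = 22; vehicle 2 Hadley → Upland → Ridge → Easton → Denton → North → Hadley = 55; combined 77.

Minimum combined distance: 77 min.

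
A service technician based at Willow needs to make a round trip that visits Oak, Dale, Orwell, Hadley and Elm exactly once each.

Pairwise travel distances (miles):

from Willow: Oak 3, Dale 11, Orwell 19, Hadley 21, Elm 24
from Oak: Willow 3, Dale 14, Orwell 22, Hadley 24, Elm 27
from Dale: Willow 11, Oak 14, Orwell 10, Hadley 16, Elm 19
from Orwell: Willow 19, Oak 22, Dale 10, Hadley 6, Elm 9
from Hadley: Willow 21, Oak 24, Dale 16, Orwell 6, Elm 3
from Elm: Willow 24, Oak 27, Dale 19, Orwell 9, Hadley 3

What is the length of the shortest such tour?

With 5 stops there are 5!/2 = 60 distinct round trips (a route and its reverse cost the same).
Willow → Oak → Dale → Orwell → Hadley → Elm → Willow: 3+14+10+6+3+24 = 60
Willow → Oak → Dale → Orwell → Elm → Hadley → Willow: 3+14+10+9+3+21 = 60
Willow → Oak → Dale → Hadley → Orwell → Elm → Willow: 3+14+16+6+9+24 = 72
Willow → Oak → Dale → Hadley → Elm → Orwell → Willow: 3+14+16+3+9+19 = 64
Willow → Oak → Dale → Elm → Orwell → Hadley → Willow: 3+14+19+9+6+21 = 72
Willow → Oak → Dale → Elm → Hadley → Orwell → Willow: 3+14+19+3+6+19 = 64
Willow → Oak → Orwell → Dale → Hadley → Elm → Willow: 3+22+10+16+3+24 = 78
Willow → Oak → Orwell → Dale → Elm → Hadley → Willow: 3+22+10+19+3+21 = 78
Willow → Oak → Orwell → Hadley → Dale → Elm → Willow: 3+22+6+16+19+24 = 90
Willow → Oak → Orwell → Hadley → Elm → Dale → Willow: 3+22+6+3+19+11 = 64
Willow → Oak → Orwell → Elm → Dale → Hadley → Willow: 3+22+9+19+16+21 = 90
Willow → Oak → Orwell → Elm → Hadley → Dale → Willow: 3+22+9+3+16+11 = 64
Willow → Oak → Hadley → Dale → Orwell → Elm → Willow: 3+24+16+10+9+24 = 86
Willow → Oak → Hadley → Dale → Elm → Orwell → Willow: 3+24+16+19+9+19 = 90
… (46 more)
The minimum is 60.
One optimal route: Willow → Oak → Dale → Orwell → Hadley → Elm → Willow (or its reverse).

Shortest round trip = 60 miles.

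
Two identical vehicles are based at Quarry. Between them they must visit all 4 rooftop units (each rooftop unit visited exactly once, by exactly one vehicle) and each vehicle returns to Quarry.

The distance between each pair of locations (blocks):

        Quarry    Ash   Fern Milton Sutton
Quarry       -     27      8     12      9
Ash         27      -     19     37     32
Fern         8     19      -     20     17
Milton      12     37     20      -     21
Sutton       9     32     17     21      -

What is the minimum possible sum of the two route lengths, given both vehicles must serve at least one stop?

92 blocks — the smallest possible combined total.

Check every non-empty split of the stops between the two vehicles; for each half take its own optimal tour:
  {Ash} + {Fern, Milton, Sutton}: 54 + 58 = 112
  {Fern} + {Ash, Milton, Sutton}: 16 + 90 = 106
  {Ash, Fern} + {Milton, Sutton}: 54 + 42 = 96
  {Milton} + {Ash, Fern, Sutton}: 24 + 68 = 92
  {Ash, Milton} + {Fern, Sutton}: 76 + 34 = 110
  {Fern, Milton} + {Ash, Sutton}: 40 + 68 = 108
  … (7 splits in total)
Best: vehicle 1 Quarry → Milton → Quarry = 24; vehicle 2 Quarry → Fern → Ash → Sutton → Quarry = 68; combined 92.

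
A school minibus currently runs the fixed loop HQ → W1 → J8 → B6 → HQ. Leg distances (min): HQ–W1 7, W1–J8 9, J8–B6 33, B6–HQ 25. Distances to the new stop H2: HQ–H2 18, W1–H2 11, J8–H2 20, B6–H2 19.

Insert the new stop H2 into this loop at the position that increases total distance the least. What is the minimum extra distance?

Insertion cost between consecutive stops i–j is d(i,H2) + d(H2,j) − d(i,j):
  between HQ and W1: 18 + 11 − 7 = 22
  between W1 and J8: 11 + 20 − 9 = 22
  between J8 and B6: 20 + 19 − 33 = 6
  between B6 and HQ: 19 + 18 − 25 = 12
Cheapest insertion is between J8 and B6, adding 6.
New total = 74 + 6 = 80.

Minimum extra distance: 6 min, inserting H2 between J8 and B6.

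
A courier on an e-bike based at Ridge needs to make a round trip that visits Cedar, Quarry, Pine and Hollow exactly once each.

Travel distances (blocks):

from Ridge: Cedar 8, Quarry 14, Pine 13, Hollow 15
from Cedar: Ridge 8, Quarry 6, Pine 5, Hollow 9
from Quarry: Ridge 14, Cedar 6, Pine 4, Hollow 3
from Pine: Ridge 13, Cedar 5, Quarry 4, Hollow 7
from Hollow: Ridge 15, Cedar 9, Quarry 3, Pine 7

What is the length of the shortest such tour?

There are 12 distinct closed tours to check (reversals are equivalent).
Ridge - Cedar - Quarry - Pine - Hollow - Ridge: 8+6+4+7+15 = 40
Ridge - Cedar - Quarry - Hollow - Pine - Ridge: 8+6+3+7+13 = 37
Ridge - Cedar - Pine - Quarry - Hollow - Ridge: 8+5+4+3+15 = 35
Ridge - Cedar - Pine - Hollow - Quarry - Ridge: 8+5+7+3+14 = 37
Ridge - Cedar - Hollow - Quarry - Pine - Ridge: 8+9+3+4+13 = 37
Ridge - Cedar - Hollow - Pine - Quarry - Ridge: 8+9+7+4+14 = 42
Ridge - Quarry - Cedar - Pine - Hollow - Ridge: 14+6+5+7+15 = 47
Ridge - Quarry - Cedar - Hollow - Pine - Ridge: 14+6+9+7+13 = 49
Ridge - Quarry - Pine - Cedar - Hollow - Ridge: 14+4+5+9+15 = 47
Ridge - Quarry - Hollow - Cedar - Pine - Ridge: 14+3+9+5+13 = 44
Ridge - Pine - Cedar - Quarry - Hollow - Ridge: 13+5+6+3+15 = 42
Ridge - Pine - Quarry - Cedar - Hollow - Ridge: 13+4+6+9+15 = 47
The minimum is 35.
One optimal route: Ridge → Cedar → Pine → Quarry → Hollow → Ridge (or its reverse).

Shortest round trip = 35 blocks.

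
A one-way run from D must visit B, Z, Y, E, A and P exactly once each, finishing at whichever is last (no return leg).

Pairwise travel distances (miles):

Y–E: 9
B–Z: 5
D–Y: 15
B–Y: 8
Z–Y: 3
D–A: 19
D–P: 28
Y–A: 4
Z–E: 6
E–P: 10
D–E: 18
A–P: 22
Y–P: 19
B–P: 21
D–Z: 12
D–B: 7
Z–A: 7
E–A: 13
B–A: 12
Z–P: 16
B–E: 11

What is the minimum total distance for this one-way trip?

42 miles — the minimum one-way total.

There are 6! = 720 possible orderings.
D → B → Z → Y → E → A → P: 7+5+3+9+13+22 = 59
D → B → Z → Y → E → P → A: 7+5+3+9+10+22 = 56
D → B → Z → Y → A → E → P: 7+5+3+4+13+10 = 42
D → B → Z → Y → A → P → E: 7+5+3+4+22+10 = 51
D → B → Z → Y → P → E → A: 7+5+3+19+10+13 = 57
D → B → Z → Y → P → A → E: 7+5+3+19+22+13 = 69
D → B → Z → E → Y → A → P: 7+5+6+9+4+22 = 53
D → B → Z → E → Y → P → A: 7+5+6+9+19+22 = 68
… (712 more)
The minimum is 42.
One shortest path: D → B → Z → Y → A → E → P.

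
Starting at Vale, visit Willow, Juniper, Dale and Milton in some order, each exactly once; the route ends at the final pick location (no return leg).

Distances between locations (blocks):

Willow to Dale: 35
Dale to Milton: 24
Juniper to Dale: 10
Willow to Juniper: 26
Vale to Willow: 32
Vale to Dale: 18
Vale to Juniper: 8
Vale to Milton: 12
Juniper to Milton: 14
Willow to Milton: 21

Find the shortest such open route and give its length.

There are 4! = 24 possible orderings.
Vale→Willow→Juniper→Dale→Milton: 32+26+10+24 = 92
Vale→Willow→Juniper→Milton→Dale: 32+26+14+24 = 96
Vale→Willow→Dale→Juniper→Milton: 32+35+10+14 = 91
Vale→Willow→Dale→Milton→Juniper: 32+35+24+14 = 105
Vale→Willow→Milton→Juniper→Dale: 32+21+14+10 = 77
Vale→Willow→Milton→Dale→Juniper: 32+21+24+10 = 87
Vale→Juniper→Willow→Dale→Milton: 8+26+35+24 = 93
Vale→Juniper→Willow→Milton→Dale: 8+26+21+24 = 79
Vale→Juniper→Dale→Willow→Milton: 8+10+35+21 = 74
Vale→Juniper→Dale→Milton→Willow: 8+10+24+21 = 63
Vale→Juniper→Milton→Willow→Dale: 8+14+21+35 = 78
Vale→Juniper→Milton→Dale→Willow: 8+14+24+35 = 81
Vale→Dale→Willow→Juniper→Milton: 18+35+26+14 = 93
Vale→Dale→Willow→Milton→Juniper: 18+35+21+14 = 88
… (10 more)
The minimum is 63.
One shortest path: Vale → Juniper → Dale → Milton → Willow.

Minimum one-way distance = 63 blocks.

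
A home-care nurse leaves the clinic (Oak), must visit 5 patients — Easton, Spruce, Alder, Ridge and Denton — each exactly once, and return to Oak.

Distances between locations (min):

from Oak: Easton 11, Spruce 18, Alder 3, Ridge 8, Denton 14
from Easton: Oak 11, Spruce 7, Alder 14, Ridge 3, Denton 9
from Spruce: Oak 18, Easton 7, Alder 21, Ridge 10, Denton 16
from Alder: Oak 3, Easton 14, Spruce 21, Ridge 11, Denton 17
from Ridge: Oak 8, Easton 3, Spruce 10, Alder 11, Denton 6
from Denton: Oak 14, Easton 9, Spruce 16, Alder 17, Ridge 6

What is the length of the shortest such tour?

There are 60 distinct closed tours to check (reversals are equivalent).
Oak → Easton → Spruce → Alder → Ridge → Denton → Oak: 11+7+21+11+6+14 = 70
Oak → Easton → Spruce → Alder → Denton → Ridge → Oak: 11+7+21+17+6+8 = 70
Oak → Easton → Spruce → Ridge → Alder → Denton → Oak: 11+7+10+11+17+14 = 70
Oak → Easton → Spruce → Ridge → Denton → Alder → Oak: 11+7+10+6+17+3 = 54
Oak → Easton → Spruce → Denton → Alder → Ridge → Oak: 11+7+16+17+11+8 = 70
Oak → Easton → Spruce → Denton → Ridge → Alder → Oak: 11+7+16+6+11+3 = 54
Oak → Easton → Alder → Spruce → Ridge → Denton → Oak: 11+14+21+10+6+14 = 76
Oak → Easton → Alder → Spruce → Denton → Ridge → Oak: 11+14+21+16+6+8 = 76
Oak → Easton → Alder → Ridge → Spruce → Denton → Oak: 11+14+11+10+16+14 = 76
Oak → Easton → Alder → Ridge → Denton → Spruce → Oak: 11+14+11+6+16+18 = 76
Oak → Easton → Alder → Denton → Spruce → Ridge → Oak: 11+14+17+16+10+8 = 76
Oak → Easton → Alder → Denton → Ridge → Spruce → Oak: 11+14+17+6+10+18 = 76
Oak → Easton → Ridge → Spruce → Alder → Denton → Oak: 11+3+10+21+17+14 = 76
Oak → Easton → Ridge → Spruce → Denton → Alder → Oak: 11+3+10+16+17+3 = 60
… (46 more)
The minimum is 54.
One optimal route: Oak → Easton → Spruce → Ridge → Denton → Alder → Oak (or its reverse).

Shortest round trip = 54 min.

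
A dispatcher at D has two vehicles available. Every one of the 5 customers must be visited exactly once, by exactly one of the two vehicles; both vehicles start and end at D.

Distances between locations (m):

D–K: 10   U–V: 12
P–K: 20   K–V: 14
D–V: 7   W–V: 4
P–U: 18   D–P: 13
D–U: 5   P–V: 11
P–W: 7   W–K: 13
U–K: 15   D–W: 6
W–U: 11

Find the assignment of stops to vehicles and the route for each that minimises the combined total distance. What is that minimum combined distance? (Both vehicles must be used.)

58 m — the smallest possible combined total.

There are 2^4 − 1 = 15 ways to divide the 5 stops into two non-empty groups. For each, the best each vehicle can do is its own shortest tour through its group:
  {P} + {W, U, K, V}: 26 + 44 = 70
  {W} + {P, U, K, V}: 12 + 58 = 70
  {P, W} + {U, K, V}: 26 + 41 = 67
  {U} + {P, W, K, V}: 10 + 48 = 58
  {P, U} + {W, K, V}: 36 + 34 = 70
  {W, U} + {P, K, V}: 22 + 48 = 70
  … (15 splits in total)
Best: vehicle 1 D → U → D = 10; vehicle 2 D → P → W → V → K → D = 48; combined 58.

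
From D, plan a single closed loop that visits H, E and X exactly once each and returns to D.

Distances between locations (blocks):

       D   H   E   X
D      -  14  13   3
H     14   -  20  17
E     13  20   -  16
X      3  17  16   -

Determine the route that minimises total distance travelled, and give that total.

53 blocks — the shortest possible round trip.

With 3 stops there are 3!/2 = 3 distinct round trips (a route and its reverse cost the same).
D→H→E→X→D: 14+20+16+3 = 53
D→H→X→E→D: 14+17+16+13 = 60
D→E→H→X→D: 13+20+17+3 = 53
The minimum is 53.
One optimal route: D → H → E → X → D (or its reverse).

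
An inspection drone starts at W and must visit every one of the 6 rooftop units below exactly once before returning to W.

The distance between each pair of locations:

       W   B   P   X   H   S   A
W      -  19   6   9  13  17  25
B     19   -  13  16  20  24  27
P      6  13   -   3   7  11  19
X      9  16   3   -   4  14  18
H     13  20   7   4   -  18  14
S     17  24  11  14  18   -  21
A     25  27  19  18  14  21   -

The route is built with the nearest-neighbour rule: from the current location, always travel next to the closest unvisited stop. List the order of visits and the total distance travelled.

91 along W → P → X → H → A → S → B → W.

W → [P:6 / X:9 / H:13 / S:17 / B:19 / A:25] → P (6)
P → [X:3 / H:7 / S:11 / B:13 / A:19] → X (3)
X → [H:4 / S:14 / B:16 / A:18] → H (4)
H → [A:14 / S:18 / B:20] → A (14)
A → [S:21 / B:27] → S (21)
S → [B:24] → B (24)
Return B→W: 19.
Total = 6 + 3 + 4 + 14 + 21 + 24 + 19 = 91.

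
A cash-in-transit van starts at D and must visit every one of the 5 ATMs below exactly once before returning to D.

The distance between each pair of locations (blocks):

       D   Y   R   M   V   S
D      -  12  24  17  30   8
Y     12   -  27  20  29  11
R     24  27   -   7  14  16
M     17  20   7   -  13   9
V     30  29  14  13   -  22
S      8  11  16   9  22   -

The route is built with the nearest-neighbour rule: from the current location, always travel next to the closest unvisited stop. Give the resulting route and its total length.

D → [S:8 / Y:12 / M:17 / R:24 / V:30] → S (8)
S → [M:9 / Y:11 / R:16 / V:22] → M (9)
M → [R:7 / V:13 / Y:20] → R (7)
R → [V:14 / Y:27] → V (14)
V → [Y:29] → Y (29)
Return Y→D: 12.
Total = 8 + 9 + 7 + 14 + 29 + 12 = 79.

Nearest-neighbour total = 79 blocks; route D → S → M → R → V → Y → D.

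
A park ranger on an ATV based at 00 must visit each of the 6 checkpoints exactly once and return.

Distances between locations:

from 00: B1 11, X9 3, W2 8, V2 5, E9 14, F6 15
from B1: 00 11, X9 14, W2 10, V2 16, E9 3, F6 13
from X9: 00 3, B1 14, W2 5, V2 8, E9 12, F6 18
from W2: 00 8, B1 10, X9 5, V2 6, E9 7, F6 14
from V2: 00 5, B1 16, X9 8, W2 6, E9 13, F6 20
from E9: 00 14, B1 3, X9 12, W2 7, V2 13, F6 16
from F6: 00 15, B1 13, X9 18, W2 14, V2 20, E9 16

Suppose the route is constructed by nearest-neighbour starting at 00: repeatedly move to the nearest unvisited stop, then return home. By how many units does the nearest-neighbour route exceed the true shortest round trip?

The nearest-neighbour route is 3 longer than optimal.

From 00: X9=3, V2=5, W2=8, B1=11, E9=14, F6=15 → choose X9 (3).
From X9: W2=5, V2=8, E9=12, B1=14, F6=18 → choose W2 (5).
From W2: V2=6, E9=7, B1=10, F6=14 → choose V2 (6).
From V2: E9=13, B1=16, F6=20 → choose E9 (13).
From E9: B1=3, F6=16 → choose B1 (3).
From B1: F6=13 → choose F6 (13).
NN route 00 → X9 → W2 → V2 → E9 → B1 → F6 → 00 costs 58.
Optimal: 00 → X9 → V2 → W2 → E9 → B1 → F6 → 00 costs 55 (by enumerating all 360 distinct tours).
Excess = 58 − 55 = 3.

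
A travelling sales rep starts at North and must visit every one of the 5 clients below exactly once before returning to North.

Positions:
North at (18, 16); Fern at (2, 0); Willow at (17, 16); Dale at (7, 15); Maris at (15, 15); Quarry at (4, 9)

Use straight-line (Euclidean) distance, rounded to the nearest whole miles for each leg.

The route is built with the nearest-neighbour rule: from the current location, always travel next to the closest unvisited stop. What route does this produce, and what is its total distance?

North → [Willow:1 / Maris:3 / Dale:11 / Quarry:16 / Fern:23] → Willow (1)
Willow → [Maris:2 / Dale:10 / Quarry:15 / Fern:22] → Maris (2)
Maris → [Dale:8 / Quarry:13 / Fern:20] → Dale (8)
Dale → [Quarry:7 / Fern:16] → Quarry (7)
Quarry → [Fern:9] → Fern (9)
Return Fern→North: 23.
Total = 1 + 2 + 8 + 7 + 9 + 23 = 50.

50 miles along North → Willow → Maris → Dale → Quarry → Fern → North.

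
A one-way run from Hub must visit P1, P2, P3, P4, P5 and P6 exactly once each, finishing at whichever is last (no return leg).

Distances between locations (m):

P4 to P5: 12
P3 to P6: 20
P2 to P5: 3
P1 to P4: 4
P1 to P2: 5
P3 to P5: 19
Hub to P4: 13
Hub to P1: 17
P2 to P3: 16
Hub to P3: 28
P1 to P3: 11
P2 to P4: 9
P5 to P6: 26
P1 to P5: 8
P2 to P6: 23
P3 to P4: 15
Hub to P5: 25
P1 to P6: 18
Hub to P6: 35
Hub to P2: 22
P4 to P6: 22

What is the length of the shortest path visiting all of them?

Minimum one-way distance = 64 m.

There are 6! = 720 possible orderings.
Hub→P1→P2→P3→P4→P5→P6: 17+5+16+15+12+26 = 91
Hub→P1→P2→P3→P4→P6→P5: 17+5+16+15+22+26 = 101
Hub→P1→P2→P3→P5→P4→P6: 17+5+16+19+12+22 = 91
Hub→P1→P2→P3→P5→P6→P4: 17+5+16+19+26+22 = 105
Hub→P1→P2→P3→P6→P4→P5: 17+5+16+20+22+12 = 92
Hub→P1→P2→P3→P6→P5→P4: 17+5+16+20+26+12 = 96
Hub→P1→P2→P4→P3→P5→P6: 17+5+9+15+19+26 = 91
Hub→P1→P2→P4→P3→P6→P5: 17+5+9+15+20+26 = 92
… (712 more)
Hub→P4→P1→P2→P5→P3→P6: 13+4+5+3+19+20 = 64  ← best
The minimum is 64.
One shortest path: Hub → P4 → P1 → P2 → P5 → P3 → P6.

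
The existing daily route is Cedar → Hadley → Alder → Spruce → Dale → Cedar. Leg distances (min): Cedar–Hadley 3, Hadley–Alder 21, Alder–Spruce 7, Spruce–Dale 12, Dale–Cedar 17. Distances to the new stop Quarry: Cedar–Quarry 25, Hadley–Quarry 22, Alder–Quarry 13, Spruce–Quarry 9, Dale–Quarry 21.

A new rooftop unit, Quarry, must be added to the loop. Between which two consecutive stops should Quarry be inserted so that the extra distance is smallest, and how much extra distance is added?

+14 min — insert Quarry between Hadley and Alder.

Insertion cost between consecutive stops i–j is d(i,Quarry) + d(Quarry,j) − d(i,j):
  between Cedar and Hadley: 25 + 22 − 3 = 44
  between Hadley and Alder: 22 + 13 − 21 = 14
  between Alder and Spruce: 13 + 9 − 7 = 15
  between Spruce and Dale: 9 + 21 − 12 = 18
  between Dale and Cedar: 21 + 25 − 17 = 29
Cheapest insertion is between Hadley and Alder, adding 14.
New total = 60 + 14 = 74.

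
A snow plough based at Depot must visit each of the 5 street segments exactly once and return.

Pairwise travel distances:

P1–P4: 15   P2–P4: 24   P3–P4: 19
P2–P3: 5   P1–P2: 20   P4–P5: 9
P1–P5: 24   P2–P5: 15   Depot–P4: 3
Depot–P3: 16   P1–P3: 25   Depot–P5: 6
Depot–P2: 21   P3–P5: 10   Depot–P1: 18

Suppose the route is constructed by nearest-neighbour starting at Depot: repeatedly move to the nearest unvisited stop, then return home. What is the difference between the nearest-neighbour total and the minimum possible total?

Depot: P4=3, P5=6, P3=16, P1=18, P2=21 ⇒ P4
P4: P5=9, P1=15, P3=19, P2=24 ⇒ P5
P5: P3=10, P2=15, P1=24 ⇒ P3
P3: P2=5, P1=25 ⇒ P2
P2: P1=20 ⇒ P1
NN route Depot → P4 → P5 → P3 → P2 → P1 → Depot costs 65.
Optimal: Depot → P4 → P1 → P2 → P3 → P5 → Depot costs 59 (by enumerating all 60 distinct tours).
Excess = 65 − 59 = 6.

The nearest-neighbour route is 6 longer than optimal.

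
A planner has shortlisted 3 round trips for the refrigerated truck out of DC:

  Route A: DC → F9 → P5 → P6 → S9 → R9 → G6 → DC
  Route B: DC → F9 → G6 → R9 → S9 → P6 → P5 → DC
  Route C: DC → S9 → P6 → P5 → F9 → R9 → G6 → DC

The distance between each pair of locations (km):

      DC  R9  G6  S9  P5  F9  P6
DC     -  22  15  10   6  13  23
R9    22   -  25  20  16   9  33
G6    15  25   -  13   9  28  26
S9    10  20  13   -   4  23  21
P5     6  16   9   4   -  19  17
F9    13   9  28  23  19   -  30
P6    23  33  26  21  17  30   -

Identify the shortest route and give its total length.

116 km — Route C is the shortest.

Route A: 13 + 19 + 17 + 21 + 20 + 25 + 15 = 130
Route B: 13 + 28 + 25 + 20 + 21 + 17 + 6 = 130
Route C: 10 + 21 + 17 + 19 + 9 + 25 + 15 = 116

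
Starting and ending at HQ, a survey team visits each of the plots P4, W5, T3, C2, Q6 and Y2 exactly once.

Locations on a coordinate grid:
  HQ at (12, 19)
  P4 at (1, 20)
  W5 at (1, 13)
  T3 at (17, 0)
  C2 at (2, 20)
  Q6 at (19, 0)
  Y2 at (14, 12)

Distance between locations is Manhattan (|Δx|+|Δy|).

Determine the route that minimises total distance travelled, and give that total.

Minimum total distance: 76.

HQ-P4-W5-T3-C2-Q6-Y2-HQ: 12+7+29+35+37+17+9 = 146
HQ-P4-W5-T3-C2-Y2-Q6-HQ: 12+7+29+35+20+17+26 = 146
HQ-P4-W5-T3-Q6-C2-Y2-HQ: 12+7+29+2+37+20+9 = 116
HQ-P4-W5-T3-Q6-Y2-C2-HQ: 12+7+29+2+17+20+11 = 98
HQ-P4-W5-T3-Y2-C2-Q6-HQ: 12+7+29+15+20+37+26 = 146
HQ-P4-W5-T3-Y2-Q6-C2-HQ: 12+7+29+15+17+37+11 = 128
HQ-P4-W5-C2-T3-Q6-Y2-HQ: 12+7+8+35+2+17+9 = 90
HQ-P4-W5-C2-T3-Y2-Q6-HQ: 12+7+8+35+15+17+26 = 120
… (352 more)
HQ-T3-Q6-Y2-W5-P4-C2-HQ: 24+2+17+14+7+1+11 = 76  ← best
The minimum is 76.
One optimal route: HQ → T3 → Q6 → Y2 → W5 → P4 → C2 → HQ (or its reverse).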